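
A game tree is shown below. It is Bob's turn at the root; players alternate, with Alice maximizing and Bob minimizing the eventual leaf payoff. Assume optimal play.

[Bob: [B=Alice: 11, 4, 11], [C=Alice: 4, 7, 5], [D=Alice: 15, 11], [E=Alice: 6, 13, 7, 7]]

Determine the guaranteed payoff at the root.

7

B (Alice): max(11, 4, 11) = 11
C (Alice): max(4, 7, 5) = 7
D (Alice): max(15, 11) = 15
E (Alice): max(6, 13, 7, 7) = 13
Root (Bob): min(11, 7, 15, 13) = 7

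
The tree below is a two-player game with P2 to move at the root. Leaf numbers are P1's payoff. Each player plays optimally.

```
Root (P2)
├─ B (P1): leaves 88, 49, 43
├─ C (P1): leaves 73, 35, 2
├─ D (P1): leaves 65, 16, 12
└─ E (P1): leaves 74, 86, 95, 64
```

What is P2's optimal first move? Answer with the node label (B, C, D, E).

D

B (P1): max(88, 49, 43) = 88
C (P1): max(73, 35, 2) = 73
D (P1): max(65, 16, 12) = 65
E (P1): max(74, 86, 95, 64) = 95
Root (P2): min(88, 73, 65, 95) = 65
P2 picks the child with the lowest value: D (value 65).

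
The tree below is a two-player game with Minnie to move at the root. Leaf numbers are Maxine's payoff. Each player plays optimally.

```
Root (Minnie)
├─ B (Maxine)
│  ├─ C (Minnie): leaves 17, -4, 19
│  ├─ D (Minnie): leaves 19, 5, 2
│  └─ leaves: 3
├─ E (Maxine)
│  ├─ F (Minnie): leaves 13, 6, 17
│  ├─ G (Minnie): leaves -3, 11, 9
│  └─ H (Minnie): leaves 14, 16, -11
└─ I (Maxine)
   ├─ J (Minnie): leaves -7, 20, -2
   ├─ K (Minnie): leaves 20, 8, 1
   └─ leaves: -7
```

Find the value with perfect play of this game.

C (Minnie): min(17, -4, 19) = -4
D (Minnie): min(19, 5, 2) = 2
B (Maxine): max(-4, 2, 3) = 3
F (Minnie): min(13, 6, 17) = 6
G (Minnie): min(-3, 11, 9) = -3
H (Minnie): min(14, 16, -11) = -11
E (Maxine): max(6, -3, -11) = 6
J (Minnie): min(-7, 20, -2) = -7
K (Minnie): min(20, 8, 1) = 1
I (Maxine): max(-7, 1, -7) = 1
Root (Minnie): min(3, 6, 1) = 1

1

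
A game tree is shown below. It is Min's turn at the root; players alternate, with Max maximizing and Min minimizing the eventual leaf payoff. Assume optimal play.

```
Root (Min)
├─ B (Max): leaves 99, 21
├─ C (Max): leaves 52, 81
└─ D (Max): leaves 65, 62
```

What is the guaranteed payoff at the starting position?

B (Max): max(99, 21) = 99
C (Max): max(52, 81) = 81
D (Max): max(65, 62) = 65
Root (Min): min(99, 81, 65) = 65

65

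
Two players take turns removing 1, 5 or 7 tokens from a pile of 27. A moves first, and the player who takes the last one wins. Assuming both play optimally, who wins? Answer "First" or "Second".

i:   0  1  2  3  4  5  6  7  8  9 10 11 12 13 14 15 16 17 18 19 20 21 22 23 24 25 26 27
     L  W  L  W  L  W  L  W  L  W  L  W  L  W  L  W  L  W  L  W  L  W  L  W  L  W  L  W
Position 27 is W, so the first player wins.

First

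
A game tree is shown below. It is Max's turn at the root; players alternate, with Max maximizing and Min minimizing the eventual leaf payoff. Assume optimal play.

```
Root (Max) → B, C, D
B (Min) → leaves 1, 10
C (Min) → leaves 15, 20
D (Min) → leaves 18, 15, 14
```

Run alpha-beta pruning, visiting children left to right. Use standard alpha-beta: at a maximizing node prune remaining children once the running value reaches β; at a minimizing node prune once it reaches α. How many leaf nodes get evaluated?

6

B [α=-∞,β=+∞]: v=1
C [α=1,β=+∞]: v=15
D [α=15,β=+∞]: v=15 after child 2 ≤ α → α-cutoff, skip 1
Root [α=-∞,β=+∞]: v=15
Leaves evaluated: 6 of 7.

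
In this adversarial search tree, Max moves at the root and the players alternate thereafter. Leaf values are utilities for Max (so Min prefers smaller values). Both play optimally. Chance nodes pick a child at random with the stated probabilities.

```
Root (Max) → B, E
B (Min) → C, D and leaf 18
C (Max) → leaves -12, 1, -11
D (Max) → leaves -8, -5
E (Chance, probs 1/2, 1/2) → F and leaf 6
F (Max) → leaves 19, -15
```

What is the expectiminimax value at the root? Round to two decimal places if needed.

12.5

C (Max): max(-12, 1, -11) = 1
D (Max): max(-8, -5) = -5
B (Min): min(1, -5, 18) = -5
F (Max): max(19, -15) = 19
E (Chance): 1/2·19 + 1/2·6 = 12.5
Root (Max): max(-5, 12.5) = 12.5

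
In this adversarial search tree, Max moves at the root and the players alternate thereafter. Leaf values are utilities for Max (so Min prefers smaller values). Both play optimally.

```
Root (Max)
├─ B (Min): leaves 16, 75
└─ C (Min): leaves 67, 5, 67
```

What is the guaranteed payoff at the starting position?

B (Min): min(16, 75) = 16
C (Min): min(67, 5, 67) = 5
Root (Max): max(16, 5) = 16

16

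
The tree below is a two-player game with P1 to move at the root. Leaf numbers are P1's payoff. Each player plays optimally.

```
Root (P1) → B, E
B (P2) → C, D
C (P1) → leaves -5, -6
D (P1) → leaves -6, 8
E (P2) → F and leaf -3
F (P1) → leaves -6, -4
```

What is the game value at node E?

-4

F: max(-6, -4) = -4
E: min(-4, -3) = -4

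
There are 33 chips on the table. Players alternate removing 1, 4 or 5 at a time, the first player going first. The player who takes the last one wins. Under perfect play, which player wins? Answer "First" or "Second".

First

W/L table (W = player to move can force a win):
i:   0  1  2  3  4  5  6  7  8  9 10 11 12 13 14 15 16 17 18 19 20 21 22 23 24 25 26 27 28 29 30 31 32 33
     L  W  L  W  W  W  W  W  L  W  L  W  W  W  W  W  L  W  L  W  W  W  W  W  L  W  L  W  W  W  W  W  L  W
Position 33 is W, so the first player wins.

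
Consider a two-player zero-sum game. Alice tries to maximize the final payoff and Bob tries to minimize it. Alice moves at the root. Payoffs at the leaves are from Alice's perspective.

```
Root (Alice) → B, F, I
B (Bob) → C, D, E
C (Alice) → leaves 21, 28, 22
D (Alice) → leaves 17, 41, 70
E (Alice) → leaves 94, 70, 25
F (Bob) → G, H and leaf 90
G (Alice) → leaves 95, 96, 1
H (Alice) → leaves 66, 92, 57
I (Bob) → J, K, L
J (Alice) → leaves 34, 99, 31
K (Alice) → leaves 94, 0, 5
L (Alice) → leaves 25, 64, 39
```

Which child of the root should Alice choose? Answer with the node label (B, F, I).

F

C (Alice): max(21, 28, 22) = 28
D (Alice): max(17, 41, 70) = 70
E (Alice): max(94, 70, 25) = 94
B (Bob): min(28, 70, 94) = 28
G (Alice): max(95, 96, 1) = 96
H (Alice): max(66, 92, 57) = 92
F (Bob): min(96, 92, 90) = 90
J (Alice): max(34, 99, 31) = 99
K (Alice): max(94, 0, 5) = 94
L (Alice): max(25, 64, 39) = 64
I (Bob): min(99, 94, 64) = 64
Root (Alice): max(28, 90, 64) = 90
Alice picks the child with the highest value: F (value 90).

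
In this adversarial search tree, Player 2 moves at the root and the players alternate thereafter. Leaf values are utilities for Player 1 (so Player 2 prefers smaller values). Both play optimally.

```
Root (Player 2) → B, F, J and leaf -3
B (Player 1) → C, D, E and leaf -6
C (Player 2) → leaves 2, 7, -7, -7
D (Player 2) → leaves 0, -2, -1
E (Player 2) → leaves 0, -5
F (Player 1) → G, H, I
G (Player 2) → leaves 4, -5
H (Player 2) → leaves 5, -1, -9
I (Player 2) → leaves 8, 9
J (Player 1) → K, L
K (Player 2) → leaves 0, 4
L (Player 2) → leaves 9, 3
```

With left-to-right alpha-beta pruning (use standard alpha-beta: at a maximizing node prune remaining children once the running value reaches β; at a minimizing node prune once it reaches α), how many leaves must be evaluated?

20

C [α=-∞,β=+∞]: v=-7
D [α=-7,β=+∞]: v=-2
E [α=-2,β=+∞]: v=-5
B [α=-∞,β=+∞]: v=-2
G [α=-∞,β=-2]: v=-5
H [α=-5,β=-2]: v=-9
I [α=-5,β=-2]: v=8
F [α=-∞,β=-2]: v=8
K [α=-∞,β=-2]: v=0
J [α=-∞,β=-2]: v=0 after child 1 ≥ β → β-cutoff, skip 1
Root [α=-∞,β=+∞]: v=-3
Leaves evaluated: 20 of 22.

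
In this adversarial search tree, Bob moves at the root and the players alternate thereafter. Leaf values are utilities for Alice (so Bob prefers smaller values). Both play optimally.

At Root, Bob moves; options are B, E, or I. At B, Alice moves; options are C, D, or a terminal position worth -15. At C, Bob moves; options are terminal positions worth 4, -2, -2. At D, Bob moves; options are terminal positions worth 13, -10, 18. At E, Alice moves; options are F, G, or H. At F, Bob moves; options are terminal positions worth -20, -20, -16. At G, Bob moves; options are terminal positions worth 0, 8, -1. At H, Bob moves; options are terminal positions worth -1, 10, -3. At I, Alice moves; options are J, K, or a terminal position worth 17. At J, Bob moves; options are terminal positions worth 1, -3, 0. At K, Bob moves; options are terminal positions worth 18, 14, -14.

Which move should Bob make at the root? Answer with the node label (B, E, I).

B

C (Bob): min(4, -2, -2) = -2
D (Bob): min(13, -10, 18) = -10
B (Alice): max(-2, -10, -15) = -2
F (Bob): min(-20, -20, -16) = -20
G (Bob): min(0, 8, -1) = -1
H (Bob): min(-1, 10, -3) = -3
E (Alice): max(-20, -1, -3) = -1
J (Bob): min(1, -3, 0) = -3
K (Bob): min(18, 14, -14) = -14
I (Alice): max(-3, -14, 17) = 17
Root (Bob): min(-2, -1, 17) = -2
Bob picks the child with the lowest value: B (value -2).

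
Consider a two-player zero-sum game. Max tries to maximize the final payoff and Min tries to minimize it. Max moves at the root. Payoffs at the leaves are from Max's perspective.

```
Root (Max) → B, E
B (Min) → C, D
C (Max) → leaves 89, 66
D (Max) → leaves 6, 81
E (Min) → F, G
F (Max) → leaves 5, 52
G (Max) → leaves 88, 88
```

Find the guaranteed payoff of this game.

C (Max): max(89, 66) = 89
D (Max): max(6, 81) = 81
B (Min): min(89, 81) = 81
F (Max): max(5, 52) = 52
G (Max): max(88, 88) = 88
E (Min): min(52, 88) = 52
Root (Max): max(81, 52) = 81

81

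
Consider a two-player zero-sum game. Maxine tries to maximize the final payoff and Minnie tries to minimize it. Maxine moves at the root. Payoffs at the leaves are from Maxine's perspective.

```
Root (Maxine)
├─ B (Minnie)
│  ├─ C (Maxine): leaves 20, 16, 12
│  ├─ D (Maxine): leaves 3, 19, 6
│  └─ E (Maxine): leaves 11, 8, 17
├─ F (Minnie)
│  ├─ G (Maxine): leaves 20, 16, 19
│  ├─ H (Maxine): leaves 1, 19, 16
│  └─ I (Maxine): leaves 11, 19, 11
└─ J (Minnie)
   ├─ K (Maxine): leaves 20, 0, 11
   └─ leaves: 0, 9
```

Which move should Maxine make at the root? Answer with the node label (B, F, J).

F

C (Maxine): max(20, 16, 12) = 20
D (Maxine): max(3, 19, 6) = 19
E (Maxine): max(11, 8, 17) = 17
B (Minnie): min(20, 19, 17) = 17
G (Maxine): max(20, 16, 19) = 20
H (Maxine): max(1, 19, 16) = 19
I (Maxine): max(11, 19, 11) = 19
F (Minnie): min(20, 19, 19) = 19
K (Maxine): max(20, 0, 11) = 20
J (Minnie): min(20, 0, 9) = 0
Root (Maxine): max(17, 19, 0) = 19
Maxine picks the child with the highest value: F (value 19).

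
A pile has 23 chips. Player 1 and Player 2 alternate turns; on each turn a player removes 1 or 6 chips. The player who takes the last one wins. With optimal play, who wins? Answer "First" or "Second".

Second

W/L table (W = player to move can force a win):
i:   0  1  2  3  4  5  6  7  8  9 10 11 12 13 14 15 16 17 18 19 20 21 22 23
     L  W  L  W  L  W  W  L  W  L  W  L  W  W  L  W  L  W  L  W  W  L  W  L
Position 23 is L, so the second player wins.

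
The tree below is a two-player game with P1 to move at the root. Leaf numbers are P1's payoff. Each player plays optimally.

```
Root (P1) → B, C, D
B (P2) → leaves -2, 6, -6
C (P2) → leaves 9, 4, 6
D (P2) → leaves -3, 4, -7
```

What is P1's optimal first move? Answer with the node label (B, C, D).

B (P2): min(-2, 6, -6) = -6
C (P2): min(9, 4, 6) = 4
D (P2): min(-3, 4, -7) = -7
Root (P1): max(-6, 4, -7) = 4
P1 picks the child with the highest value: C (value 4).

C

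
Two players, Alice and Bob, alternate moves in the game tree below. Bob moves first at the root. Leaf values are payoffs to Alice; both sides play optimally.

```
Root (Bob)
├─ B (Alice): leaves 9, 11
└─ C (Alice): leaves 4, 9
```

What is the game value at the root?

9

B (Alice): max(9, 11) = 11
C (Alice): max(4, 9) = 9
Root (Bob): min(11, 9) = 9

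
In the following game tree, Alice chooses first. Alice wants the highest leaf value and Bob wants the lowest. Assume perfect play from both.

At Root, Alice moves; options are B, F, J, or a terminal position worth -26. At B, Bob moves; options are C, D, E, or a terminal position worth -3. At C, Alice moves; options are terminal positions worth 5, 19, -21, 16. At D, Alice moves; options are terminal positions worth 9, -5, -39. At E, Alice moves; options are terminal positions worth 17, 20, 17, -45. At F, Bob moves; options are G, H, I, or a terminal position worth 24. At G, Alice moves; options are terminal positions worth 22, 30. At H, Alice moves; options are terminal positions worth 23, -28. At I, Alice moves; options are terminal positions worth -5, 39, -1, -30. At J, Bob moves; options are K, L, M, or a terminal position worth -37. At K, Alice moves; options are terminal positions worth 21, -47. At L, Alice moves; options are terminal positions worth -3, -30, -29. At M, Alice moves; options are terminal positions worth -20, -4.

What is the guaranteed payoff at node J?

K: max(21, -47) = 21
L: max(-3, -30, -29) = -3
M: max(-20, -4) = -4
J: min(21, -3, -4, -37) = -37

-37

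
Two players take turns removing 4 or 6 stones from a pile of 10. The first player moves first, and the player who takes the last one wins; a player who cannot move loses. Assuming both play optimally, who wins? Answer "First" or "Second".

Second

Mark each pile size as W (mover wins) or L (mover loses):
i:   0  1  2  3  4  5  6  7  8  9 10
     L  L  L  L  W  W  W  W  W  W  L
Position 10 is L, so the second player wins.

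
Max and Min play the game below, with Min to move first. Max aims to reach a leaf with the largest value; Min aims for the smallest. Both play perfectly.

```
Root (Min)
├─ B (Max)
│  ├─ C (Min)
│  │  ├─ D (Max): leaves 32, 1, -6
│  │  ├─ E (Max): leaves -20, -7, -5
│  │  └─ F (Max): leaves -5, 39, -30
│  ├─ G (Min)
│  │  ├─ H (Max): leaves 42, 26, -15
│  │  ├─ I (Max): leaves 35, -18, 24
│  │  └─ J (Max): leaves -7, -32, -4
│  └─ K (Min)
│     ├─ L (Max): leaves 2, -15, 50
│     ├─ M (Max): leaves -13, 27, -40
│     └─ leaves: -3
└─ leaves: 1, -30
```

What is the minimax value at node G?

H: max(42, 26, -15) = 42
I: max(35, -18, 24) = 35
J: max(-7, -32, -4) = -4
G: min(42, 35, -4) = -4

-4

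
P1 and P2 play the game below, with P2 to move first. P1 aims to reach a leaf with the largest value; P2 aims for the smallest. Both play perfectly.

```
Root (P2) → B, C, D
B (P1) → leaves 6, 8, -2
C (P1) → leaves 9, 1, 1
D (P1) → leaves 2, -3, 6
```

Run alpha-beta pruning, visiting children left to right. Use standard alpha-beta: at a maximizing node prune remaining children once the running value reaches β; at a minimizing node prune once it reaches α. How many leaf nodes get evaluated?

B [α=-∞,β=+∞]: v=8
C [α=-∞,β=8]: v=9 after child 1 ≥ β → β-cutoff, skip 2
D [α=-∞,β=8]: v=6
Root [α=-∞,β=+∞]: v=6
Leaves evaluated: 7 of 9.

7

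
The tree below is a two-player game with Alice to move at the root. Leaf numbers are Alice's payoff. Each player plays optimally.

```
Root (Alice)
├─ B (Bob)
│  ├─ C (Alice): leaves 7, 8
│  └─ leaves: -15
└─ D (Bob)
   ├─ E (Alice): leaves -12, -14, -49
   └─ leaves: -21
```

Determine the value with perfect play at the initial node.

-15

C (Alice): max(7, 8) = 8
B (Bob): min(8, -15) = -15
E (Alice): max(-12, -14, -49) = -12
D (Bob): min(-12, -21) = -21
Root (Alice): max(-15, -21) = -15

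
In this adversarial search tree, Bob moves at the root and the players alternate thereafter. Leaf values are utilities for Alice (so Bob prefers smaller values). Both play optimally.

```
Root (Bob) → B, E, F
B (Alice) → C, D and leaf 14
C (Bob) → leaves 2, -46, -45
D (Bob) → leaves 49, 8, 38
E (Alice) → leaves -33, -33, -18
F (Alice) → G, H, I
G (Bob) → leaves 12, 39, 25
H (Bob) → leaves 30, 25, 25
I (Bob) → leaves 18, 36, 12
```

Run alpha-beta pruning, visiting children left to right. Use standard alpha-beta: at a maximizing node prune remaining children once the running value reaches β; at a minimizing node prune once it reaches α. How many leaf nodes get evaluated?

13

C [α=-∞,β=+∞]: v=-46
D [α=-46,β=+∞]: v=8
B [α=-∞,β=+∞]: v=14
E [α=-∞,β=14]: v=-18
G [α=-∞,β=-18]: v=12
F [α=-∞,β=-18]: v=12 after child 1 ≥ β → β-cutoff, skip 2
Root [α=-∞,β=+∞]: v=-18
Leaves evaluated: 13 of 19.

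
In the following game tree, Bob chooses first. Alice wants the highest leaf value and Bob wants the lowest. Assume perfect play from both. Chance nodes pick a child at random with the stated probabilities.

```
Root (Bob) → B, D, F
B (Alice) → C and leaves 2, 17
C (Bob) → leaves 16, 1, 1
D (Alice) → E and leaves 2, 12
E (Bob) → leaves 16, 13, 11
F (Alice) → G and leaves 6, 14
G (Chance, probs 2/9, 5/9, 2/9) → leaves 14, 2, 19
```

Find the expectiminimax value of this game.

12

C (Bob): min(16, 1, 1) = 1
B (Alice): max(1, 2, 17) = 17
E (Bob): min(16, 13, 11) = 11
D (Alice): max(11, 2, 12) = 12
G (Chance): 2/9·14 + 5/9·2 + 2/9·19 = 8.44
F (Alice): max(8.44, 6, 14) = 14
Root (Bob): min(17, 12, 14) = 12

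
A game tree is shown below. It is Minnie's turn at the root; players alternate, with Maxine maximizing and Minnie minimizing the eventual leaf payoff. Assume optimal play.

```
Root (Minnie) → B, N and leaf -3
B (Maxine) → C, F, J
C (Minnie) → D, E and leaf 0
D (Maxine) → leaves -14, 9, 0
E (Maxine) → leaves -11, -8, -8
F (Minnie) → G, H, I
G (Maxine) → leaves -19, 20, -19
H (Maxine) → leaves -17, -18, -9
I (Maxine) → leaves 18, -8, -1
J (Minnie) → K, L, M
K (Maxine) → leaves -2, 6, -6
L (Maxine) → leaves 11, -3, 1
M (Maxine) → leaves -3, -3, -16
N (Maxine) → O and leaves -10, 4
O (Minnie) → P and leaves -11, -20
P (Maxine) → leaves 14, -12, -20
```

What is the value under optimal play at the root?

D (Maxine): max(-14, 9, 0) = 9
E (Maxine): max(-11, -8, -8) = -8
C (Minnie): min(9, -8, 0) = -8
G (Maxine): max(-19, 20, -19) = 20
H (Maxine): max(-17, -18, -9) = -9
I (Maxine): max(18, -8, -1) = 18
F (Minnie): min(20, -9, 18) = -9
K (Maxine): max(-2, 6, -6) = 6
L (Maxine): max(11, -3, 1) = 11
M (Maxine): max(-3, -3, -16) = -3
J (Minnie): min(6, 11, -3) = -3
B (Maxine): max(-8, -9, -3) = -3
P (Maxine): max(14, -12, -20) = 14
O (Minnie): min(14, -11, -20) = -20
N (Maxine): max(-20, -10, 4) = 4
Root (Minnie): min(-3, 4, -3) = -3

-3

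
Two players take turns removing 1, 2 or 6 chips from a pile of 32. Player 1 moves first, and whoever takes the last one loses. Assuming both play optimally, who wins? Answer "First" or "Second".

Second

i:   0  1  2  3  4  5  6  7  8  9 10 11 12 13 14 15 16 17 18 19 20 21 22 23 24 25 26 27 28 29 30 31 32
     W  L  W  W  L  W  W  W  L  W  W  L  W  W  W  L  W  W  L  W  W  W  L  W  W  L  W  W  W  L  W  W  L
Position 32 is L, so the second player wins.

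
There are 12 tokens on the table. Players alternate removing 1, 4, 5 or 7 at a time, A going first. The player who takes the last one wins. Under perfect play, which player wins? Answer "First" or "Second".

First

i:   0  1  2  3  4  5  6  7  8  9 10 11 12
     L  W  L  W  W  W  W  W  L  W  L  W  W
Position 12 is W, so the first player wins.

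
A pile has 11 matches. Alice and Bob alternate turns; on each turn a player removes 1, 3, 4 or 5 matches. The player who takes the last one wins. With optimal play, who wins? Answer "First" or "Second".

W/L table (W = player to move can force a win):
i:   0  1  2  3  4  5  6  7  8  9 10 11
     L  W  L  W  W  W  W  W  L  W  L  W
Position 11 is W, so the first player wins.

First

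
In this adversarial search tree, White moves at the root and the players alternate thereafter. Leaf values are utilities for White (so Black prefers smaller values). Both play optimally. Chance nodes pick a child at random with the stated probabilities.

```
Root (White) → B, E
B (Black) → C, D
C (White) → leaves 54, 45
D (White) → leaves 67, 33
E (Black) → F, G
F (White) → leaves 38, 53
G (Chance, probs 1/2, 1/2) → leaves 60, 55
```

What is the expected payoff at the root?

C (White): max(54, 45) = 54
D (White): max(67, 33) = 67
B (Black): min(54, 67) = 54
F (White): max(38, 53) = 53
G (Chance): 1/2·60 + 1/2·55 = 57.5
E (Black): min(53, 57.5) = 53
Root (White): max(54, 53) = 54

54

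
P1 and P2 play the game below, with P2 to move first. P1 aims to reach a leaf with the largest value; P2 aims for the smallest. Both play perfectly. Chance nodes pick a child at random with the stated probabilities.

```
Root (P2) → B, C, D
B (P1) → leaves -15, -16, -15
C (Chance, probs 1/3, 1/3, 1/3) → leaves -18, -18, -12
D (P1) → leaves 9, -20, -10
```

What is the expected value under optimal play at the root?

-16

B (P1): max(-15, -16, -15) = -15
C (Chance): 1/3·-18 + 1/3·-18 + 1/3·-12 = -16
D (P1): max(9, -20, -10) = 9
Root (P2): min(-15, -16, 9) = -16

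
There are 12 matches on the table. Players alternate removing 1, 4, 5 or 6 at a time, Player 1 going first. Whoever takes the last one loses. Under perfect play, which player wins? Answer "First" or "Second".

Second

Positions where the player to move wins (W) vs loses (L):
i:   0  1  2  3  4  5  6  7  8  9 10 11 12
     W  L  W  L  W  W  W  W  W  W  L  W  L
Position 12 is L, so the second player wins.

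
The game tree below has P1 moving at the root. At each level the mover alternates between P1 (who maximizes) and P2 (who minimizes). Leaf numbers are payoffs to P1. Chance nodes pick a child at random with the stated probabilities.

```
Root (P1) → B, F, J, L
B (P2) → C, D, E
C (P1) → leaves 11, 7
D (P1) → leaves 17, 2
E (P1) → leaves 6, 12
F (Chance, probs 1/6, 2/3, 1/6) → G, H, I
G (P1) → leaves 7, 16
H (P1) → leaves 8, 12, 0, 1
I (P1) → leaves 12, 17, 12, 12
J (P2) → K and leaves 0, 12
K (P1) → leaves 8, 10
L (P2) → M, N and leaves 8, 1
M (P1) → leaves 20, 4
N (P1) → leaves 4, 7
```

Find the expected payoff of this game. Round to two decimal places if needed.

13.5

C (P1): max(11, 7) = 11
D (P1): max(17, 2) = 17
E (P1): max(6, 12) = 12
B (P2): min(11, 17, 12) = 11
G (P1): max(7, 16) = 16
H (P1): max(8, 12, 0, 1) = 12
I (P1): max(12, 17, 12, 12) = 17
F (Chance): 1/6·16 + 2/3·12 + 1/6·17 = 13.5
K (P1): max(8, 10) = 10
J (P2): min(10, 0, 12) = 0
M (P1): max(20, 4) = 20
N (P1): max(4, 7) = 7
L (P2): min(20, 7, 8, 1) = 1
Root (P1): max(11, 13.5, 0, 1) = 13.5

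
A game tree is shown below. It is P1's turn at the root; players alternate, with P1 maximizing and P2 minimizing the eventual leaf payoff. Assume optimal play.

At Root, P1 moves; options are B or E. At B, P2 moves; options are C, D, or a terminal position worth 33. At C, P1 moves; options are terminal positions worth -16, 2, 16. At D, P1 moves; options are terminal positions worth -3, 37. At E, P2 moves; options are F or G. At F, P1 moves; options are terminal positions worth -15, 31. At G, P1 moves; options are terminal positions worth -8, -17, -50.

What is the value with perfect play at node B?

16

C: max(-16, 2, 16) = 16
D: max(-3, 37) = 37
B: min(16, 37, 33) = 16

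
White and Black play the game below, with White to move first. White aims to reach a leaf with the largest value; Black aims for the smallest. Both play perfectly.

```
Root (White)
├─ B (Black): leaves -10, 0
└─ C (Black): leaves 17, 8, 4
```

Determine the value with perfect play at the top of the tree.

4

B (Black): min(-10, 0) = -10
C (Black): min(17, 8, 4) = 4
Root (White): max(-10, 4) = 4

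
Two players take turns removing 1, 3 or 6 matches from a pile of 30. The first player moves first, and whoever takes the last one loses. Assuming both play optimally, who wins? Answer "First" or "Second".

i:   0  1  2  3  4  5  6  7  8  9 10 11 12 13 14 15 16 17 18 19 20 21 22 23 24 25 26 27 28 29 30
     W  L  W  L  W  L  W  W  W  W  L  W  L  W  L  W  W  W  W  L  W  L  W  L  W  W  W  W  L  W  L
Position 30 is L, so the second player wins.

Second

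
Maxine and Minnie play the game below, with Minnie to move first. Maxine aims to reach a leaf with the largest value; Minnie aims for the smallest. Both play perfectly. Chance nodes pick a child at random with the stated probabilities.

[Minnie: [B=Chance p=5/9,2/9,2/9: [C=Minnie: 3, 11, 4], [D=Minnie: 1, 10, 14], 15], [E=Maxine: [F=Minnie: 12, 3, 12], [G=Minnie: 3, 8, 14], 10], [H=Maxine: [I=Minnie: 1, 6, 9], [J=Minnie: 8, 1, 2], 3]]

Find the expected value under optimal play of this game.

3

C (Minnie): min(3, 11, 4) = 3
D (Minnie): min(1, 10, 14) = 1
B (Chance): 5/9·3 + 2/9·1 + 2/9·15 = 5.22
F (Minnie): min(12, 3, 12) = 3
G (Minnie): min(3, 8, 14) = 3
E (Maxine): max(3, 3, 10) = 10
I (Minnie): min(1, 6, 9) = 1
J (Minnie): min(8, 1, 2) = 1
H (Maxine): max(1, 1, 3) = 3
Root (Minnie): min(5.22, 10, 3) = 3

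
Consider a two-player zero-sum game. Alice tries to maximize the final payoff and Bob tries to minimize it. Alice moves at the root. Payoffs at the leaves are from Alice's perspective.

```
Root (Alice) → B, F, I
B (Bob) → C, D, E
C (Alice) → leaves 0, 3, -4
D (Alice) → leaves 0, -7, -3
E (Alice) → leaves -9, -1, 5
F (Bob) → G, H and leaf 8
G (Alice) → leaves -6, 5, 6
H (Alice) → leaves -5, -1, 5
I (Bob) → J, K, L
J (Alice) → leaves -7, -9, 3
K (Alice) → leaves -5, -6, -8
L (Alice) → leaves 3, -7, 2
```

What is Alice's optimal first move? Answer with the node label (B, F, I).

C (Alice): max(0, 3, -4) = 3
D (Alice): max(0, -7, -3) = 0
E (Alice): max(-9, -1, 5) = 5
B (Bob): min(3, 0, 5) = 0
G (Alice): max(-6, 5, 6) = 6
H (Alice): max(-5, -1, 5) = 5
F (Bob): min(6, 5, 8) = 5
J (Alice): max(-7, -9, 3) = 3
K (Alice): max(-5, -6, -8) = -5
L (Alice): max(3, -7, 2) = 3
I (Bob): min(3, -5, 3) = -5
Root (Alice): max(0, 5, -5) = 5
Alice picks the child with the highest value: F (value 5).

F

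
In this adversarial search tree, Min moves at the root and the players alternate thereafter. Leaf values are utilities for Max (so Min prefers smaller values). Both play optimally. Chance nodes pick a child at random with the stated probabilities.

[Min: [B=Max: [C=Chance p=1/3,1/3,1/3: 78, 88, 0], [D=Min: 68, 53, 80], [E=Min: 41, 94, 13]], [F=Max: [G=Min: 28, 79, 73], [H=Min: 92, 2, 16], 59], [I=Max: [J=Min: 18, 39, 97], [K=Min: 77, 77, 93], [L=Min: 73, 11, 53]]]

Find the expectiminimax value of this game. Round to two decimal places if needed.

C (Chance): 1/3·78 + 1/3·88 + 1/3·0 = 55.33
D (Min): min(68, 53, 80) = 53
E (Min): min(41, 94, 13) = 13
B (Max): max(55.33, 53, 13) = 55.33
G (Min): min(28, 79, 73) = 28
H (Min): min(92, 2, 16) = 2
F (Max): max(28, 2, 59) = 59
J (Min): min(18, 39, 97) = 18
K (Min): min(77, 77, 93) = 77
L (Min): min(73, 11, 53) = 11
I (Max): max(18, 77, 11) = 77
Root (Min): min(55.33, 59, 77) = 55.33

55.33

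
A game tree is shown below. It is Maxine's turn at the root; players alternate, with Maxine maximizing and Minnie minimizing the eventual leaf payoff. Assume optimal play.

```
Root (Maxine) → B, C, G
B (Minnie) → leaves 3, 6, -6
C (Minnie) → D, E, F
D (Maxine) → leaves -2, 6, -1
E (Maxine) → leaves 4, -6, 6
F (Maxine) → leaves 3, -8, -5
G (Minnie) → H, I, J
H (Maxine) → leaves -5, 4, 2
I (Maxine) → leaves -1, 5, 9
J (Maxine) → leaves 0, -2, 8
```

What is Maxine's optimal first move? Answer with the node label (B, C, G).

G

B (Minnie): min(3, 6, -6) = -6
D (Maxine): max(-2, 6, -1) = 6
E (Maxine): max(4, -6, 6) = 6
F (Maxine): max(3, -8, -5) = 3
C (Minnie): min(6, 6, 3) = 3
H (Maxine): max(-5, 4, 2) = 4
I (Maxine): max(-1, 5, 9) = 9
J (Maxine): max(0, -2, 8) = 8
G (Minnie): min(4, 9, 8) = 4
Root (Maxine): max(-6, 3, 4) = 4
Maxine picks the child with the highest value: G (value 4).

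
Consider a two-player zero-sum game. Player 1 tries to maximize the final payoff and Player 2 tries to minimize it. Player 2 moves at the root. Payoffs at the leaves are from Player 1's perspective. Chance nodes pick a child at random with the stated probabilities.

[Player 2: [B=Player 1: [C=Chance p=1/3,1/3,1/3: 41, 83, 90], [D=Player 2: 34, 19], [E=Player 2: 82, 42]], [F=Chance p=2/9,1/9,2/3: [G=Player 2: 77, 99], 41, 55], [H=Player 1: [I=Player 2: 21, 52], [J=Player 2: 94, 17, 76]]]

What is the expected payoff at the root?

21

C (Chance): 1/3·41 + 1/3·83 + 1/3·90 = 71.33
D (Player 2): min(34, 19) = 19
E (Player 2): min(82, 42) = 42
B (Player 1): max(71.33, 19, 42) = 71.33
G (Player 2): min(77, 99) = 77
F (Chance): 2/9·77 + 1/9·41 + 2/3·55 = 58.33
I (Player 2): min(21, 52) = 21
J (Player 2): min(94, 17, 76) = 17
H (Player 1): max(21, 17) = 21
Root (Player 2): min(71.33, 58.33, 21) = 21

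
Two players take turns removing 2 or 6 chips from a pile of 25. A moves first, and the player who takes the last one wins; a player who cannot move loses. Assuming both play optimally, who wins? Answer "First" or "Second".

Second

Positions where the player to move wins (W) vs loses (L):
i:   0  1  2  3  4  5  6  7  8  9 10 11 12 13 14 15 16 17 18 19 20 21 22 23 24 25
     L  L  W  W  L  L  W  W  L  L  W  W  L  L  W  W  L  L  W  W  L  L  W  W  L  L
Position 25 is L, so the second player wins.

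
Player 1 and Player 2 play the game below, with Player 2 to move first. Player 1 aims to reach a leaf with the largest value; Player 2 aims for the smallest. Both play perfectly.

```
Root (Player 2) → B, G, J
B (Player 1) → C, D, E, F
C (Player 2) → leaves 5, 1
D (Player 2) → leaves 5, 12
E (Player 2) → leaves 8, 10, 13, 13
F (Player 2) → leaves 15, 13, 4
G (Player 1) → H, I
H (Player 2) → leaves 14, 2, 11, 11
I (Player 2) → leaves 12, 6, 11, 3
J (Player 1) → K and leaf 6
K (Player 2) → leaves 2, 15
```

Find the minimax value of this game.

C (Player 2): min(5, 1) = 1
D (Player 2): min(5, 12) = 5
E (Player 2): min(8, 10, 13, 13) = 8
F (Player 2): min(15, 13, 4) = 4
B (Player 1): max(1, 5, 8, 4) = 8
H (Player 2): min(14, 2, 11, 11) = 2
I (Player 2): min(12, 6, 11, 3) = 3
G (Player 1): max(2, 3) = 3
K (Player 2): min(2, 15) = 2
J (Player 1): max(2, 6) = 6
Root (Player 2): min(8, 3, 6) = 3

3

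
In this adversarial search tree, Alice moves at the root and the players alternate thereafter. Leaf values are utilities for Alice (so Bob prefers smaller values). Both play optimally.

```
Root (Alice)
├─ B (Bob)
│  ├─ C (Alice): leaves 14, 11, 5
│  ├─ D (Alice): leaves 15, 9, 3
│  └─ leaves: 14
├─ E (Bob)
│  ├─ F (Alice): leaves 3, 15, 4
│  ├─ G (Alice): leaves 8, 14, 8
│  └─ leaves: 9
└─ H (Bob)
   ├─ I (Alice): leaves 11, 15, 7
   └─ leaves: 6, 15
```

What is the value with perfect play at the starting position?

14

C (Alice): max(14, 11, 5) = 14
D (Alice): max(15, 9, 3) = 15
B (Bob): min(14, 15, 14) = 14
F (Alice): max(3, 15, 4) = 15
G (Alice): max(8, 14, 8) = 14
E (Bob): min(15, 14, 9) = 9
I (Alice): max(11, 15, 7) = 15
H (Bob): min(15, 6, 15) = 6
Root (Alice): max(14, 9, 6) = 14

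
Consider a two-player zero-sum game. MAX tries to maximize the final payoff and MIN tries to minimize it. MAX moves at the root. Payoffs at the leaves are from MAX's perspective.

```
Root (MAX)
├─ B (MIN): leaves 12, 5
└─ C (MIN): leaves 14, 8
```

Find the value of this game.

8

B (MIN): min(12, 5) = 5
C (MIN): min(14, 8) = 8
Root (MAX): max(5, 8) = 8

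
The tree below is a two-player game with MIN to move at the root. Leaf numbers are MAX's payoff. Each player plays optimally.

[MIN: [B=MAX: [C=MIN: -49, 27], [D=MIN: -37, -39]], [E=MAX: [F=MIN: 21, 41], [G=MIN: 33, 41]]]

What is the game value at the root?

C (MIN): min(-49, 27) = -49
D (MIN): min(-37, -39) = -39
B (MAX): max(-49, -39) = -39
F (MIN): min(21, 41) = 21
G (MIN): min(33, 41) = 33
E (MAX): max(21, 33) = 33
Root (MIN): min(-39, 33) = -39

-39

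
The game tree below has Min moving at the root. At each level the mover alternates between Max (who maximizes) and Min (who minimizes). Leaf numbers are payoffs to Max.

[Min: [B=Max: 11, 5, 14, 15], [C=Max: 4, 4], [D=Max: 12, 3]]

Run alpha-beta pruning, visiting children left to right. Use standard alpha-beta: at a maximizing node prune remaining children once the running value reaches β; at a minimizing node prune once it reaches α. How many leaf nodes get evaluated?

7

B [α=-∞,β=+∞]: v=15
C [α=-∞,β=15]: v=4
D [α=-∞,β=4]: v=12 after child 1 ≥ β → β-cutoff, skip 1
Root [α=-∞,β=+∞]: v=4
Leaves evaluated: 7 of 8.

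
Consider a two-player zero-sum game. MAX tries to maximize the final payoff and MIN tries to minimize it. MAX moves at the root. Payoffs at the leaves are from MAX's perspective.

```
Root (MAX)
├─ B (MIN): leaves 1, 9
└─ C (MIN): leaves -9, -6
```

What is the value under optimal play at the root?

B (MIN): min(1, 9) = 1
C (MIN): min(-9, -6) = -9
Root (MAX): max(1, -9) = 1

1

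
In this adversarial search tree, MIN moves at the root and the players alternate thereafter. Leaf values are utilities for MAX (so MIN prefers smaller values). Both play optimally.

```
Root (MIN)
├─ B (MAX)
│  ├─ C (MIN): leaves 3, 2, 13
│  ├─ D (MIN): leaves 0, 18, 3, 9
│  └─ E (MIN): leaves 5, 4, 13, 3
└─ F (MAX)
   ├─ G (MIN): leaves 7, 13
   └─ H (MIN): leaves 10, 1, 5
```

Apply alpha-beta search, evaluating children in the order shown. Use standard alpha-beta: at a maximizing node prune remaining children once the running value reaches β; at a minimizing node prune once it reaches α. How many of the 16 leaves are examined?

C [α=-∞,β=+∞]: v=2
D [α=2,β=+∞]: v=0 after child 1 ≤ α → α-cutoff, skip 3
E [α=2,β=+∞]: v=3
B [α=-∞,β=+∞]: v=3
G [α=-∞,β=3]: v=7
F [α=-∞,β=3]: v=7 after child 1 ≥ β → β-cutoff, skip 1
Root [α=-∞,β=+∞]: v=3
Leaves evaluated: 10 of 16.

10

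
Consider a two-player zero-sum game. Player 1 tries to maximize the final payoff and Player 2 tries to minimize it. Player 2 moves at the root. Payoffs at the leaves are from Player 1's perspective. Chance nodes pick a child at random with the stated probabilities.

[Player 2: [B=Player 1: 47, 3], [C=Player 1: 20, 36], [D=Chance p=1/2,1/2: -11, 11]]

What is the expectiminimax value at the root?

0

B (Player 1): max(47, 3) = 47
C (Player 1): max(20, 36) = 36
D (Chance): 1/2·-11 + 1/2·11 = 0
Root (Player 2): min(47, 36, 0) = 0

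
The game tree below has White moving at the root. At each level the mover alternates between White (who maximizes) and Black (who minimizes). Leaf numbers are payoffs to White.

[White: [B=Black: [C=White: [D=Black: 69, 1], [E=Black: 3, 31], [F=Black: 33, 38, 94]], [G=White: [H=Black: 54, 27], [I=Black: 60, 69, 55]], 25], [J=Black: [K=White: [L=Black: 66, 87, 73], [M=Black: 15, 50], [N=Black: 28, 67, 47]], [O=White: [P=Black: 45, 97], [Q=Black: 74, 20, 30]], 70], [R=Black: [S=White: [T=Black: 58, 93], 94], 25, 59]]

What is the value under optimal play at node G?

55

H: min(54, 27) = 27
I: min(60, 69, 55) = 55
G: max(27, 55) = 55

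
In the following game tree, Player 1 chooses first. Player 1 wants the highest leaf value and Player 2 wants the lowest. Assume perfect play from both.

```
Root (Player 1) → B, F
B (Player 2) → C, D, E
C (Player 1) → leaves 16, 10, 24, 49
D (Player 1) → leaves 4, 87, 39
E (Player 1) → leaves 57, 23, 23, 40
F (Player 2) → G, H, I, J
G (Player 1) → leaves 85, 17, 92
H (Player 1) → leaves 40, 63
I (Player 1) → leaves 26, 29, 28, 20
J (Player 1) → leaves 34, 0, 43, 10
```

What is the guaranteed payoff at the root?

C (Player 1): max(16, 10, 24, 49) = 49
D (Player 1): max(4, 87, 39) = 87
E (Player 1): max(57, 23, 23, 40) = 57
B (Player 2): min(49, 87, 57) = 49
G (Player 1): max(85, 17, 92) = 92
H (Player 1): max(40, 63) = 63
I (Player 1): max(26, 29, 28, 20) = 29
J (Player 1): max(34, 0, 43, 10) = 43
F (Player 2): min(92, 63, 29, 43) = 29
Root (Player 1): max(49, 29) = 49

49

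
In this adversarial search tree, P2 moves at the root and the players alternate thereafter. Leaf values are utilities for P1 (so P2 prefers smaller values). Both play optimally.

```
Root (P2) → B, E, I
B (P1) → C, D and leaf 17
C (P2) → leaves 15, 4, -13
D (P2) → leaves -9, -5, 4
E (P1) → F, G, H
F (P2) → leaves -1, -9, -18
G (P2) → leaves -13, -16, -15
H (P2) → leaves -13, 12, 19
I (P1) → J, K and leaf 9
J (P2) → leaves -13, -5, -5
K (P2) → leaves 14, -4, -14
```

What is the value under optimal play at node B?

C: min(15, 4, -13) = -13
D: min(-9, -5, 4) = -9
B: max(-13, -9, 17) = 17

17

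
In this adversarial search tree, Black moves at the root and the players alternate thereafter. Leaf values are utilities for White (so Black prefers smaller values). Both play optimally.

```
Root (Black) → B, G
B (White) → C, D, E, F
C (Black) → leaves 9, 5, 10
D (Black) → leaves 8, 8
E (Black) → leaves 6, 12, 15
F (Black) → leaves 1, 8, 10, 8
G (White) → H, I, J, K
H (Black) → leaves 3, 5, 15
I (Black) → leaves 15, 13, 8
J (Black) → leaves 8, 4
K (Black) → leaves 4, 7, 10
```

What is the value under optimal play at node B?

C: min(9, 5, 10) = 5
D: min(8, 8) = 8
E: min(6, 12, 15) = 6
F: min(1, 8, 10, 8) = 1
B: max(5, 8, 6, 1) = 8

8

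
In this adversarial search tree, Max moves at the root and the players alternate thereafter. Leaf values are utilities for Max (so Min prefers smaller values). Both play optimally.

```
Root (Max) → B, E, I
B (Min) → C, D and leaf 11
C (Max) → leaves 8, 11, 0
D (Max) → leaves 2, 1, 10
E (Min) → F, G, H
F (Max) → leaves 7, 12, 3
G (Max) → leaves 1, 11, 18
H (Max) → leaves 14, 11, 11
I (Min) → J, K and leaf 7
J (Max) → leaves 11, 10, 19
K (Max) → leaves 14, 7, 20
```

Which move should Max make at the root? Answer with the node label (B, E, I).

E

C (Max): max(8, 11, 0) = 11
D (Max): max(2, 1, 10) = 10
B (Min): min(11, 10, 11) = 10
F (Max): max(7, 12, 3) = 12
G (Max): max(1, 11, 18) = 18
H (Max): max(14, 11, 11) = 14
E (Min): min(12, 18, 14) = 12
J (Max): max(11, 10, 19) = 19
K (Max): max(14, 7, 20) = 20
I (Min): min(19, 20, 7) = 7
Root (Max): max(10, 12, 7) = 12
Max picks the child with the highest value: E (value 12).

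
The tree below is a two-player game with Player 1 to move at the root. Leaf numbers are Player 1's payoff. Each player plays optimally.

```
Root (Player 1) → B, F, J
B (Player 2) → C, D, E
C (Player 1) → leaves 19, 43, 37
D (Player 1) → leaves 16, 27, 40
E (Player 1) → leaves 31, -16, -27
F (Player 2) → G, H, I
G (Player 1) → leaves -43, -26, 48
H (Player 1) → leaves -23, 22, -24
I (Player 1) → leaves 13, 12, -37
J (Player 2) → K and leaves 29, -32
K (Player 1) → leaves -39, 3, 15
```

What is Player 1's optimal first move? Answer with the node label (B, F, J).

C (Player 1): max(19, 43, 37) = 43
D (Player 1): max(16, 27, 40) = 40
E (Player 1): max(31, -16, -27) = 31
B (Player 2): min(43, 40, 31) = 31
G (Player 1): max(-43, -26, 48) = 48
H (Player 1): max(-23, 22, -24) = 22
I (Player 1): max(13, 12, -37) = 13
F (Player 2): min(48, 22, 13) = 13
K (Player 1): max(-39, 3, 15) = 15
J (Player 2): min(15, 29, -32) = -32
Root (Player 1): max(31, 13, -32) = 31
Player 1 picks the child with the highest value: B (value 31).

B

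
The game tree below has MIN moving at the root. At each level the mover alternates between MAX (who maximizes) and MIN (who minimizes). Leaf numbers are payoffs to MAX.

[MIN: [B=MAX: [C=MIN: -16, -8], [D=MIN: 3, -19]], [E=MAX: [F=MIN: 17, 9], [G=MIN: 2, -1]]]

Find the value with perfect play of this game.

-16

C (MIN): min(-16, -8) = -16
D (MIN): min(3, -19) = -19
B (MAX): max(-16, -19) = -16
F (MIN): min(17, 9) = 9
G (MIN): min(2, -1) = -1
E (MAX): max(9, -1) = 9
Root (MIN): min(-16, 9) = -16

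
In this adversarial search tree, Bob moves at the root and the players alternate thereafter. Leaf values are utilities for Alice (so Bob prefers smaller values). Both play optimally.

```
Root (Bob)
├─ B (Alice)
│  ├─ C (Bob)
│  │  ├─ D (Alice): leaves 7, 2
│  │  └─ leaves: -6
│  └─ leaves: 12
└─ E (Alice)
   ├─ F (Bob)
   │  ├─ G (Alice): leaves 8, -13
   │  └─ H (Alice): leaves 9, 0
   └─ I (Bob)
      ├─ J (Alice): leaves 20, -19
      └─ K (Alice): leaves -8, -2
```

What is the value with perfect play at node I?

-2

J: max(20, -19) = 20
K: max(-8, -2) = -2
I: min(20, -2) = -2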